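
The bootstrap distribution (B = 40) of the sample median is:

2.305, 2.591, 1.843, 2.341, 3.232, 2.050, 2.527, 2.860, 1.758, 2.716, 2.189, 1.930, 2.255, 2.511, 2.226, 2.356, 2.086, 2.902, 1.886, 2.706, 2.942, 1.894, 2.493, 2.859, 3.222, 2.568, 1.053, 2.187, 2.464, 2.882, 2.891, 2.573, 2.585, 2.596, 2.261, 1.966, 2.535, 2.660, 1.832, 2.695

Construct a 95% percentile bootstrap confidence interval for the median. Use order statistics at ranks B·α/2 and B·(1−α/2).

Sorted replicates: 1.053, 1.758, 1.832, 1.843, 1.886, 1.894, 1.930, 1.966, 2.050, 2.086, 2.187, 2.189, 2.226, 2.255, 2.261, 2.305, 2.341, 2.356, 2.464, 2.493, 2.511, 2.527, 2.535, 2.568, 2.573, 2.585, 2.591, 2.596, 2.660, 2.695, 2.706, 2.716, 2.859, 2.860, 2.882, 2.891, 2.902, 2.942, 3.222, 3.232
α = 0.05; lower rank = 40 × 0.025 = 1; upper rank = 40 × 0.975 = 39.
The 1st smallest replicate is 1.053; the 39th is 3.222.

(1.053, 3.222)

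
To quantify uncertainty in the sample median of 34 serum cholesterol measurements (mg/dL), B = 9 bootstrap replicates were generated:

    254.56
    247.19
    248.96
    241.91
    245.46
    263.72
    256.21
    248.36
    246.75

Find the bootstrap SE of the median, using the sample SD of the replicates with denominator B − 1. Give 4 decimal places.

Bootstrap SE is the standard deviation of the 9 replicate medians.
Mean of replicates: (254.56 + 247.19 + 248.96 + 241.91 + 245.46 + 263.72 + 256.21 + 248.36 + 246.75) / 9 = 2253.12000 / 9 = 250.34667
Sum of squared deviations: (+4.21333)² + (−3.15667)² + (−1.38667)² + (−8.43667)² + (−4.88667)² + (+13.37333)² + (+5.86333)² + (−1.98667)² + (−3.59667)² = 354.80400
Variance = 354.80400 / 8 = 44.35050
SE* = √44.35050

SE* = 6.6596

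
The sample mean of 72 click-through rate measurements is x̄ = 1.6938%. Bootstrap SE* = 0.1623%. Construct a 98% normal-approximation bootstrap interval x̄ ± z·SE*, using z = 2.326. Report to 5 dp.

(1.31629, 2.07131)

Margin = 2.326 × 0.1623 = 0.377510
Interval: 1.6938 ± 0.377510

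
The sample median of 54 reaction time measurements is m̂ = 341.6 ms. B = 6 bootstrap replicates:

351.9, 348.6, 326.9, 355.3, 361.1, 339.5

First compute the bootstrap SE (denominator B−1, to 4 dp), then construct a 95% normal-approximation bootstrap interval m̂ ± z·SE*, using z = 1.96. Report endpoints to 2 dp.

Mean of replicates = 347.2167; sum of squared deviations = 754.2483; SE* = √(754.2483/5) = 12.2821
Margin = 1.96 × 12.2821 = 24.073
Interval: 341.6 ± 24.073

(317.53, 365.67)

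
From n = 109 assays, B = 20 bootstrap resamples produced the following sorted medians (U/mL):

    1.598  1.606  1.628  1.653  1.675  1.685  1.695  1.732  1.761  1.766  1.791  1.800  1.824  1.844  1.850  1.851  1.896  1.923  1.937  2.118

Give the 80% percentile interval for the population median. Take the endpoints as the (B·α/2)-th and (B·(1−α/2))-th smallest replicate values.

(1.606, 1.923)

α = 0.20; lower rank = 20 × 0.100 = 2; upper rank = 20 × 0.900 = 18.
The 2nd smallest replicate is 1.606; the 18th is 1.923.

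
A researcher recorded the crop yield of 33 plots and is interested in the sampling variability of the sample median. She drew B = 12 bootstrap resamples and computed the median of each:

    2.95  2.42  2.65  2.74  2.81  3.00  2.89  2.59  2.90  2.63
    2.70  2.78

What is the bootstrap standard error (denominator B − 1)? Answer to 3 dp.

SE* = 0.168

Bootstrap SE is the standard deviation of the 12 replicate medians.
Mean of replicates: (2.95 + 2.42 + 2.65 + 2.74 + 2.81 + 3.00 + 2.89 + 2.59 + 2.90 + 2.63 + 2.70 + 2.78) / 12 = 33.0600 / 12 = 2.7550
Sum of squared deviations: (+0.1950)² + (−0.3350)² + (−0.1050)² + (−0.0150)² + (+0.0550)² + (+0.2450)² + (+0.1350)² + (−0.1650)² + (+0.1450)² + (−0.1250)² + (−0.0550)² + (+0.0250)² = 0.3103
Variance = 0.3103 / 11 = 0.0282
SE* = √0.0282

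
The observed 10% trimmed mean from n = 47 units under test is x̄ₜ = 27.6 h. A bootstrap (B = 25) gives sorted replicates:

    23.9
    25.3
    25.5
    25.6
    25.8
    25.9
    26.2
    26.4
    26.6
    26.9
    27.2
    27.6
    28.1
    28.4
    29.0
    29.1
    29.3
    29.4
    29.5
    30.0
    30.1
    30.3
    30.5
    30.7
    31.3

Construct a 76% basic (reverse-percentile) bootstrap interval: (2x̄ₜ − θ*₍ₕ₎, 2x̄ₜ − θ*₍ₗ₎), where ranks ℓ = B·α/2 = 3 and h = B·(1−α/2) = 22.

(24.9, 29.7)

Percentile endpoints at ranks 3 and 22: θ*₍3₎ = 25.5, θ*₍22₎ = 30.3.
Basic interval reflects these around x̄ₜ:
  lower = 2 × 27.6 − 30.3 = 24.9
  upper = 2 × 27.6 − 25.5 = 29.7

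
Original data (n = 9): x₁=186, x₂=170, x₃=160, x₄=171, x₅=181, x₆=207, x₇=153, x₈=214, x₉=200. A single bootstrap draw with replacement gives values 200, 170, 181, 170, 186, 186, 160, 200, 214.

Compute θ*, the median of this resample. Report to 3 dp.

θ* = 186.000

Sorted: 160, 170, 170, 181, 186, 186, 200, 200, 214
Median = middle value = 186.000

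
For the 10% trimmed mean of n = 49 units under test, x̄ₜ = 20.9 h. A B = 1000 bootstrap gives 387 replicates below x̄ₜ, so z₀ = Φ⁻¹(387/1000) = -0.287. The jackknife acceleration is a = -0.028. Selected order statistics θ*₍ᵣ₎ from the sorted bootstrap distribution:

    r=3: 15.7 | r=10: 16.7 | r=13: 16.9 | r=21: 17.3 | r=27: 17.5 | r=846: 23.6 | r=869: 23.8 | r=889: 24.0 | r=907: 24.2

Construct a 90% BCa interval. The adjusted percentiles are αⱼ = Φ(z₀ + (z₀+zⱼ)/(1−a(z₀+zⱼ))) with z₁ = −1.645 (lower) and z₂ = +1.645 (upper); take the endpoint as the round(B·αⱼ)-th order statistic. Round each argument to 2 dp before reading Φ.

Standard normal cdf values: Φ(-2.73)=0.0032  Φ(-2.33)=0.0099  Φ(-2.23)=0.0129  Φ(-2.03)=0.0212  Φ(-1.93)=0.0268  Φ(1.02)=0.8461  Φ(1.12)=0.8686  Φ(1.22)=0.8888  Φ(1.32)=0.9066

Lower: z₀ + z₁ = -0.287 + (-1.645) = -1.932; 1 − a(z₀+z₁) = 1 − (-0.028)(-1.932) = 0.9459; argument = -0.287 + (-1.932)/0.9459 = -2.3295 → -2.33.
α₁ = Φ(-2.33) = 0.0099; rank = round(1000 × 0.0099) = 10; θ*₍10₎ = 16.7.
Upper: z₀ + z₂ = 1.358; 1 − a(z₀+z₂) = 1.0380; argument = 1.0213 → 1.02; α₂ = 0.8461; rank = 846; θ*₍846₎ = 23.6.

(16.7, 23.6)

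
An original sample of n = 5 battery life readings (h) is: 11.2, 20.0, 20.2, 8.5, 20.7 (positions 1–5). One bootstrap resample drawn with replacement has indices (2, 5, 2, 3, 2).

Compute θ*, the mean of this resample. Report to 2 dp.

θ* = 20.18

Resample values: 20.0, 20.7, 20.0, 20.2, 20.0.
Mean = (20.0 + 20.7 + 20.0 + 20.2 + 20.0) / 5 = 100.90 / 5 = 20.18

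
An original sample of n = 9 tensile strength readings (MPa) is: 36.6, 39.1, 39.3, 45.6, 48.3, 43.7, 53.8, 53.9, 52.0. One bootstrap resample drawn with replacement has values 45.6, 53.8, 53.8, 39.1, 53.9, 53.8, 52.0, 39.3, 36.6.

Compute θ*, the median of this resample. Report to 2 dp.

θ* = 52.00

Sorted: 36.6, 39.1, 39.3, 45.6, 52.0, 53.8, 53.8, 53.8, 53.9
Median = middle value = 52.00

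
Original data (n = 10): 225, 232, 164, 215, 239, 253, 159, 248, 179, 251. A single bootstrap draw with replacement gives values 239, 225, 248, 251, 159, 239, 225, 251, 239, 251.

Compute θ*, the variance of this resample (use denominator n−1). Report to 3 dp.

θ* = 767.567

Mean = 232.7000; sum of squared deviations = 6908.1000
s² = 6908.1000 / 9 = 767.5667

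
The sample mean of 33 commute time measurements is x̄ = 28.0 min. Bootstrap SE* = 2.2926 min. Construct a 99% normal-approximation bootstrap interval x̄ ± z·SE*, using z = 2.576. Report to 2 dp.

Margin = 2.576 × 2.2926 = 5.906
Interval: 28.0 ± 5.906

(22.09, 33.91)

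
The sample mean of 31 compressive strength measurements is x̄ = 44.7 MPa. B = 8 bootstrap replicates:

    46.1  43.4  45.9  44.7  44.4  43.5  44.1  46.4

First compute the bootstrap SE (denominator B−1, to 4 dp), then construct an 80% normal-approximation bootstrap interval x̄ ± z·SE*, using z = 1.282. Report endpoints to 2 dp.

(43.19, 46.21)

Mean of replicates = 44.8125; sum of squared deviations = 9.7687; SE* = √(9.7687/7) = 1.1813
Margin = 1.282 × 1.1813 = 1.514
Interval: 44.7 ± 1.514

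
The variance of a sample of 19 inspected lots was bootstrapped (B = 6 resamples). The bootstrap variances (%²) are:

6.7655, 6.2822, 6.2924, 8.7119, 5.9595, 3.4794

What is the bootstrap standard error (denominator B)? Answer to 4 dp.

Bootstrap SE is the standard deviation of the 6 replicate variances.
Mean of replicates: (6.7655 + 6.2822 + 6.2924 + 8.7119 + 5.9595 + 3.4794) / 6 = 37.49090 / 6 = 6.24848
Sum of squared deviations: (+0.51702)² + (+0.03372)² + (+0.04392)² + (+2.46342)² + (−0.28898)² + (−2.76908)² = 14.09013
Variance = 14.09013 / 6 = 2.34835
SE* = √2.34835

SE* = 1.5324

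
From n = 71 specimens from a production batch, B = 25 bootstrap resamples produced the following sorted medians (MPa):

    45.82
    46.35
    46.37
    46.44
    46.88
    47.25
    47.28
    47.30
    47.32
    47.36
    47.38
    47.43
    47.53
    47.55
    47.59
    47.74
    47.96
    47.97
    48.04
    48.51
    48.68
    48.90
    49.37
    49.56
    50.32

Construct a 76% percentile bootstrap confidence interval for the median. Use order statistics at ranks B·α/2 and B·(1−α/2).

(46.37, 48.90)

α = 0.24; lower rank = 25 × 0.120 = 3; upper rank = 25 × 0.880 = 22.
The 3rd smallest replicate is 46.37; the 22nd is 48.90.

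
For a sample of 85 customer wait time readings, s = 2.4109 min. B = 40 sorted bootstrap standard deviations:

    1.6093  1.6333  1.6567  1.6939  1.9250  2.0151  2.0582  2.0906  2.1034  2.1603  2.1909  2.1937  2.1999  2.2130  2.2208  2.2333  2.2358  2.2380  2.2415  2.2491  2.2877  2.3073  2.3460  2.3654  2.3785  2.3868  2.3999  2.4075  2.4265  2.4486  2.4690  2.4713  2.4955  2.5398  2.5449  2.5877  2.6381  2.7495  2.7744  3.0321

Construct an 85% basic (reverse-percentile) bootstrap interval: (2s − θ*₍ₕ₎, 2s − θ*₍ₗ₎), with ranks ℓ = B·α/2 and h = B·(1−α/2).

(2.1837, 3.1651)

Percentile endpoints at ranks 3 and 37: θ*₍3₎ = 1.6567, θ*₍37₎ = 2.6381.
Basic interval reflects these around s:
  lower = 2 × 2.4109 − 2.6381 = 2.1837
  upper = 2 × 2.4109 − 1.6567 = 3.1651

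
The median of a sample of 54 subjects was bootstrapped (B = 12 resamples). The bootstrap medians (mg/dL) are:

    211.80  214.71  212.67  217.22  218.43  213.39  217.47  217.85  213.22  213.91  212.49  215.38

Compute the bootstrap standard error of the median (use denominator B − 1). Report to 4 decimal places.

Bootstrap SE is the standard deviation of the 12 replicate medians.
Mean of replicates: (211.80 + 214.71 + 212.67 + 217.22 + 218.43 + 213.39 + 217.47 + 217.85 + 213.22 + 213.91 + 212.49 + 215.38) / 12 = 2578.54000 / 12 = 214.87833
Sum of squared deviations: (−3.07833)² + (−0.16833)² + (−2.20833)² + (+2.34167)² + (+3.55167)² + (−1.48833)² + (+2.59167)² + (+2.97167)² + (−1.65833)² + (−0.96833)² + (−2.38833)² + (+0.50167)² = 59.88517
Variance = 59.88517 / 11 = 5.44411
SE* = √5.44411

SE* = 2.3333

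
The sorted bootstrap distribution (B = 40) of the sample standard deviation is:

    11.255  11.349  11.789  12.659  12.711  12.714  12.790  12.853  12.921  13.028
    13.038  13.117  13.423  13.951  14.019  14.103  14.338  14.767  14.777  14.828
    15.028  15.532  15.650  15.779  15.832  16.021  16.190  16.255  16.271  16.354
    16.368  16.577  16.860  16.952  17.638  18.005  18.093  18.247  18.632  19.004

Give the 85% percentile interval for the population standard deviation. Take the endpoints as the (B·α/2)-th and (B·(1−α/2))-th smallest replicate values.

α = 0.15; lower rank = 40 × 0.075 = 3; upper rank = 40 × 0.925 = 37.
The 3rd smallest replicate is 11.789; the 37th is 18.093.

(11.789, 18.093)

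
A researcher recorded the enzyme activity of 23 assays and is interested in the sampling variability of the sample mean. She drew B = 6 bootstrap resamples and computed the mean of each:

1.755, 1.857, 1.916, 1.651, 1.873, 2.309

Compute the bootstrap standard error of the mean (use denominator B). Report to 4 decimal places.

SE* = 0.2053

Bootstrap SE is the standard deviation of the 6 replicate means.
Mean of replicates: (1.755 + 1.857 + 1.916 + 1.651 + 1.873 + 2.309) / 6 = 11.36100 / 6 = 1.89350
Sum of squared deviations: (−0.13850)² + (−0.03650)² + (+0.02250)² + (−0.24250)² + (−0.02050)² + (+0.41550)² = 0.25289
Variance = 0.25289 / 6 = 0.04215
SE* = √0.04215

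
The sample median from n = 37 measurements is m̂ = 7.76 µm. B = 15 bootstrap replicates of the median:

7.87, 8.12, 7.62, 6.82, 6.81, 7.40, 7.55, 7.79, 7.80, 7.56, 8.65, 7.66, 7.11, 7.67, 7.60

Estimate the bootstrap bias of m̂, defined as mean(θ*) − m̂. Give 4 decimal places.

bias = −0.1580

mean(θ*) = (7.87 + 8.12 + 7.62 + 6.82 + 6.81 + 7.40 + 7.55 + 7.79 + 7.80 + 7.56 + 8.65 + 7.66 + 7.11 + 7.67 + 7.60) / 15 = 7.60200
bias = 7.60200 − 7.76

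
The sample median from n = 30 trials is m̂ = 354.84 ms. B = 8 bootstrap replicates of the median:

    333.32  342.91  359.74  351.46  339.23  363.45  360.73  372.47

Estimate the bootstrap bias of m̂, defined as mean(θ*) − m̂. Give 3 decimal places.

mean(θ*) = (333.32 + 342.91 + 359.74 + 351.46 + 339.23 + 363.45 + 360.73 + 372.47) / 8 = 352.9137
bias = 352.9137 − 354.84

bias = −1.926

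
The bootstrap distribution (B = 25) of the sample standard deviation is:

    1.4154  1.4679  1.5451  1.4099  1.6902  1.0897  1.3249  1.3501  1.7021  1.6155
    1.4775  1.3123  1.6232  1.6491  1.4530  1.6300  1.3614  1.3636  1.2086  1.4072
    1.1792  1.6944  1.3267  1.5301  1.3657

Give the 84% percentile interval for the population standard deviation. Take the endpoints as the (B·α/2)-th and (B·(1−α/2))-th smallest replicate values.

(1.1792, 1.6902)

Sorted replicates: 1.0897, 1.1792, 1.2086, 1.3123, 1.3249, 1.3267, 1.3501, 1.3614, 1.3636, 1.3657, 1.4072, 1.4099, 1.4154, 1.4530, 1.4679, 1.4775, 1.5301, 1.5451, 1.6155, 1.6232, 1.6300, 1.6491, 1.6902, 1.6944, 1.7021
α = 0.16; lower rank = 25 × 0.080 = 2; upper rank = 25 × 0.920 = 23.
The 2nd smallest replicate is 1.1792; the 23rd is 1.6902.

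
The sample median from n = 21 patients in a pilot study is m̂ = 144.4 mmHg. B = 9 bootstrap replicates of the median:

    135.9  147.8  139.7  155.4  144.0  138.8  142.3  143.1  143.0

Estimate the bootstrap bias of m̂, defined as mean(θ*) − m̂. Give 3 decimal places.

bias = −1.067

mean(θ*) = (135.9 + 147.8 + 139.7 + 155.4 + 144.0 + 138.8 + 142.3 + 143.1 + 143.0) / 9 = 143.3333
bias = 143.3333 − 144.4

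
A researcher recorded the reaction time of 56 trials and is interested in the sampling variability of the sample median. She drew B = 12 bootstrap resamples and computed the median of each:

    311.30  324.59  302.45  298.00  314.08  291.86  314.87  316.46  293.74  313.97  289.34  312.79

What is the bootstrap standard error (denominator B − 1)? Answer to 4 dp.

Bootstrap SE is the standard deviation of the 12 replicate medians.
Mean of replicates: (311.30 + 324.59 + 302.45 + 298.00 + 314.08 + 291.86 + 314.87 + 316.46 + 293.74 + 313.97 + 289.34 + 312.79) / 12 = 3683.45000 / 12 = 306.95417
Sum of squared deviations: (+4.34583)² + (+17.63583)² + (−4.50417)² + (−8.95417)² + (+7.12583)² + (−15.09417)² + (+7.91583)² + (+9.50583)² + (−13.21417)² + (+7.01583)² + (−17.61417)² + (+5.83583)² = 1430.15809
Variance = 1430.15809 / 11 = 130.01437
SE* = √130.01437

SE* = 11.4024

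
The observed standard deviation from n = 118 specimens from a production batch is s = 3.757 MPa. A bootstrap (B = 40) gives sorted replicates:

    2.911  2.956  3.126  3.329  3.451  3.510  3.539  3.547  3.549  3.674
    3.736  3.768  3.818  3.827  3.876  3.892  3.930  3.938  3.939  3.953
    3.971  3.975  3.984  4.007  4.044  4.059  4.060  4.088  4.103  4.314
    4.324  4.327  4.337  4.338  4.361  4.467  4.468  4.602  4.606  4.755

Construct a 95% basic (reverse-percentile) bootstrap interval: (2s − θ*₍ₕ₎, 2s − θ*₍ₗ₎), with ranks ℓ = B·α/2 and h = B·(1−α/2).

(2.908, 4.603)

Percentile endpoints at ranks 1 and 39: θ*₍1₎ = 2.911, θ*₍39₎ = 4.606.
Basic interval reflects these around s:
  lower = 2 × 3.757 − 4.606 = 2.908
  upper = 2 × 3.757 − 2.911 = 4.603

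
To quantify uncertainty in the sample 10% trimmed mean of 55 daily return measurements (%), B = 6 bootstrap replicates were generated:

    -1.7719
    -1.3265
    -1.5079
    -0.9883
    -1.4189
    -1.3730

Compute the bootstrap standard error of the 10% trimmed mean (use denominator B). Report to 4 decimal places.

SE* = 0.2331

Bootstrap SE is the standard deviation of the 6 replicate 10% trimmed means.
Mean of replicates: ((-1.7719) + (-1.3265) + (-1.5079) + (-0.9883) + (-1.4189) + (-1.3730)) / 6 = -8.38650 / 6 = -1.39775
Sum of squared deviations: (−0.37415)² + (+0.07125)² + (−0.11015)² + (+0.40945)² + (−0.02115)² + (+0.02475)² = 0.32591
Variance = 0.32591 / 6 = 0.05432
SE* = √0.05432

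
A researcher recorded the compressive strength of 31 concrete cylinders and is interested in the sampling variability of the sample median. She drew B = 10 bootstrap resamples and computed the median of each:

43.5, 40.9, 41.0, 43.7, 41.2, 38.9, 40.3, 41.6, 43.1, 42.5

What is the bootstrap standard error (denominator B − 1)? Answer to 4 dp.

Bootstrap SE is the standard deviation of the 10 replicate medians.
Mean of replicates: (43.5 + 40.9 + 41.0 + 43.7 + 41.2 + 38.9 + 40.3 + 41.6 + 43.1 + 42.5) / 10 = 416.70000 / 10 = 41.67000
Sum of squared deviations: (+1.83000)² + (−0.77000)² + (−0.67000)² + (+2.03000)² + (−0.47000)² + (−2.77000)² + (−1.37000)² + (−0.07000)² + (+1.43000)² + (+0.83000)² = 21.02100
Variance = 21.02100 / 9 = 2.33567
SE* = √2.33567

SE* = 1.5283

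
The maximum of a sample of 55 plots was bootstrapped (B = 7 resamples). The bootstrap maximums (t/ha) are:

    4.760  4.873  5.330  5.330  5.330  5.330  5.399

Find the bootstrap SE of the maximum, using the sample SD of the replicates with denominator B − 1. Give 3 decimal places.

SE* = 0.261

Bootstrap SE is the standard deviation of the 7 replicate maximums.
Mean of replicates: (4.760 + 4.873 + 5.330 + 5.330 + 5.330 + 5.330 + 5.399) / 7 = 36.3520 / 7 = 5.1931
Sum of squared deviations: (−0.4331)² + (−0.3201)² + (+0.1369)² + (+0.1369)² + (+0.1369)² + (+0.1369)² + (+0.2059)² = 0.4074
Variance = 0.4074 / 6 = 0.0679
SE* = √0.0679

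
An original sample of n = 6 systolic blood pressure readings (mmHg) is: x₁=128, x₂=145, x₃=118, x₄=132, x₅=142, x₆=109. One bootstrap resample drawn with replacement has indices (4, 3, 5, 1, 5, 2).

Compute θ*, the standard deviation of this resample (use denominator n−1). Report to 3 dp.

θ* = 10.426

Resample values: 132, 118, 142, 128, 142, 145.
Mean = 134.5000; sum of squared deviations = 543.5000
s² = 543.5000 / 5 = 108.7000
s = √108.7000 = 10.426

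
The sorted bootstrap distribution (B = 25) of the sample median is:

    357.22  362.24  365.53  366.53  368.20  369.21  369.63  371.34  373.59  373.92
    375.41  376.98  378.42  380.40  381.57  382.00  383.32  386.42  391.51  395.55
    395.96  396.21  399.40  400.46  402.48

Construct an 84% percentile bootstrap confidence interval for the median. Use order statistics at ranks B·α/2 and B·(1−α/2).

α = 0.16; lower rank = 25 × 0.080 = 2; upper rank = 25 × 0.920 = 23.
The 2nd smallest replicate is 362.24; the 23rd is 399.40.

(362.24, 399.40)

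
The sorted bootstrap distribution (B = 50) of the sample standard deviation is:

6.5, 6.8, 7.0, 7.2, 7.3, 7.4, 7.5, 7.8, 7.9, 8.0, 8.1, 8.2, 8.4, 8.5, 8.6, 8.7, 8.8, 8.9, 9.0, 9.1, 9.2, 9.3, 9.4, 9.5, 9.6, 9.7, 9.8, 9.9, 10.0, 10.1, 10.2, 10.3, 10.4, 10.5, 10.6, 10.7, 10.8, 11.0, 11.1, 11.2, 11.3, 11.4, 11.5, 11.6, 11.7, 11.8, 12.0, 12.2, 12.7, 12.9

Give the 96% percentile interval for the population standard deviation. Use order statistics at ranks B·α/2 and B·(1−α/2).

(6.5, 12.7)

α = 0.04; lower rank = 50 × 0.020 = 1; upper rank = 50 × 0.980 = 49.
The 1st smallest replicate is 6.5; the 49th is 12.7.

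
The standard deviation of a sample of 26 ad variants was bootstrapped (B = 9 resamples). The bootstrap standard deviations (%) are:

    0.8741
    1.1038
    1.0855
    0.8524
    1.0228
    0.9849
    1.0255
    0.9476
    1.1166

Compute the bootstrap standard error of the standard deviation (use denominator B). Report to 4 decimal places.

SE* = 0.0903

Bootstrap SE is the standard deviation of the 9 replicate standard deviations.
Mean of replicates: (0.8741 + 1.1038 + 1.0855 + 0.8524 + 1.0228 + 0.9849 + 1.0255 + 0.9476 + 1.1166) / 9 = 9.01320 / 9 = 1.00147
Sum of squared deviations: (−0.12737)² + (+0.10233)² + (+0.08403)² + (−0.14907)² + (+0.02133)² + (−0.01657)² + (+0.02403)² + (−0.05387)² + (+0.11513)² = 0.07344
Variance = 0.07344 / 9 = 0.00816
SE* = √0.00816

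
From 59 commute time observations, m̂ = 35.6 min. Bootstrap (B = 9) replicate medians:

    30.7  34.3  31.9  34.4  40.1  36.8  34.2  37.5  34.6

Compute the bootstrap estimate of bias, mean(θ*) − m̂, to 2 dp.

mean(θ*) = (30.7 + 34.3 + 31.9 + 34.4 + 40.1 + 36.8 + 34.2 + 37.5 + 34.6) / 9 = 34.944
bias = 34.944 − 35.6

bias = −0.66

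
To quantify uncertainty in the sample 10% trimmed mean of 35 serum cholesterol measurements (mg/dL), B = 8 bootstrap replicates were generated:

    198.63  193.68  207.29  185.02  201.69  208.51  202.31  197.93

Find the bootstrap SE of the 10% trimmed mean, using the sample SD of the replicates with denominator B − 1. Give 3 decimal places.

SE* = 7.571

Bootstrap SE is the standard deviation of the 8 replicate 10% trimmed means.
Mean of replicates: (198.63 + 193.68 + 207.29 + 185.02 + 201.69 + 208.51 + 202.31 + 197.93) / 8 = 1595.0600 / 8 = 199.3825
Sum of squared deviations: (−0.7525)² + (−5.7025)² + (+7.9075)² + (−14.3625)² + (+2.3075)² + (+9.1275)² + (+2.9275)² + (−1.4525)² = 401.2105
Variance = 401.2105 / 7 = 57.3158
SE* = √57.3158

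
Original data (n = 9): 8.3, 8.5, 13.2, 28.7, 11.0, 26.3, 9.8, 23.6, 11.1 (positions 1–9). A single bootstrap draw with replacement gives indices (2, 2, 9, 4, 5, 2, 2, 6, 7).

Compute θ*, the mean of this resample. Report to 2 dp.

Resample values: 8.5, 8.5, 11.1, 28.7, 11.0, 8.5, 8.5, 26.3, 9.8.
Mean = (8.5 + 8.5 + 11.1 + 28.7 + 11.0 + 8.5 + 8.5 + 26.3 + 9.8) / 9 = 120.90 / 9 = 13.43

θ* = 13.43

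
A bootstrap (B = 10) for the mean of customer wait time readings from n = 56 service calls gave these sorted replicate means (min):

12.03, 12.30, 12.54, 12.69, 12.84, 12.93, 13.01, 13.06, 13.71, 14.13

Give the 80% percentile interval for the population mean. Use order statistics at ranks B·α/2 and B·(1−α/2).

α = 0.20; lower rank = 10 × 0.100 = 1; upper rank = 10 × 0.900 = 9.
The 1st smallest replicate is 12.03; the 9th is 13.71.

(12.03, 13.71)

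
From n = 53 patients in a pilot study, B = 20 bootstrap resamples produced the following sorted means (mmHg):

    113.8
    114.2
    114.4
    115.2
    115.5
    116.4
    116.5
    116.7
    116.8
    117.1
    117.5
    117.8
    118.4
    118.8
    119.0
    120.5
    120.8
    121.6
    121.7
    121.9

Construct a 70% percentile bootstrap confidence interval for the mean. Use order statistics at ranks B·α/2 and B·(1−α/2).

α = 0.30; lower rank = 20 × 0.150 = 3; upper rank = 20 × 0.850 = 17.
The 3rd smallest replicate is 114.4; the 17th is 120.8.

(114.4, 120.8)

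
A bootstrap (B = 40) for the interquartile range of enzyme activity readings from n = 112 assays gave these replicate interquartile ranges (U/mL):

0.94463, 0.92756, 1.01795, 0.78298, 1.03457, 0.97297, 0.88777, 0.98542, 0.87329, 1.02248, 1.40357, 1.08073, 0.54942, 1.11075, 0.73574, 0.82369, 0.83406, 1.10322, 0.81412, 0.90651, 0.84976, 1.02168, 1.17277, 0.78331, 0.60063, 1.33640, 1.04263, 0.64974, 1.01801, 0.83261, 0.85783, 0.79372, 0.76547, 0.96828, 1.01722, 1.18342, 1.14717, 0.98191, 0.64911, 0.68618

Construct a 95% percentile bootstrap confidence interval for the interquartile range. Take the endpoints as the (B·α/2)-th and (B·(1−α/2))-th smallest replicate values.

Sorted replicates: 0.54942, 0.60063, 0.64911, 0.64974, 0.68618, 0.73574, 0.76547, 0.78298, 0.78331, 0.79372, 0.81412, 0.82369, 0.83261, 0.83406, 0.84976, 0.85783, 0.87329, 0.88777, 0.90651, 0.92756, 0.94463, 0.96828, 0.97297, 0.98191, 0.98542, 1.01722, 1.01795, 1.01801, 1.02168, 1.02248, 1.03457, 1.04263, 1.08073, 1.10322, 1.11075, 1.14717, 1.17277, 1.18342, 1.33640, 1.40357
α = 0.05; lower rank = 40 × 0.025 = 1; upper rank = 40 × 0.975 = 39.
The 1st smallest replicate is 0.54942; the 39th is 1.33640.

(0.54942, 1.33640)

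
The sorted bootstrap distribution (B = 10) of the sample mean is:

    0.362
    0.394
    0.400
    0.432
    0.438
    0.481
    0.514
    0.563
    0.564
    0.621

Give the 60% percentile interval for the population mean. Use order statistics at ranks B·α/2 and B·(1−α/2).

α = 0.40; lower rank = 10 × 0.200 = 2; upper rank = 10 × 0.800 = 8.
The 2nd smallest replicate is 0.394; the 8th is 0.563.

(0.394, 0.563)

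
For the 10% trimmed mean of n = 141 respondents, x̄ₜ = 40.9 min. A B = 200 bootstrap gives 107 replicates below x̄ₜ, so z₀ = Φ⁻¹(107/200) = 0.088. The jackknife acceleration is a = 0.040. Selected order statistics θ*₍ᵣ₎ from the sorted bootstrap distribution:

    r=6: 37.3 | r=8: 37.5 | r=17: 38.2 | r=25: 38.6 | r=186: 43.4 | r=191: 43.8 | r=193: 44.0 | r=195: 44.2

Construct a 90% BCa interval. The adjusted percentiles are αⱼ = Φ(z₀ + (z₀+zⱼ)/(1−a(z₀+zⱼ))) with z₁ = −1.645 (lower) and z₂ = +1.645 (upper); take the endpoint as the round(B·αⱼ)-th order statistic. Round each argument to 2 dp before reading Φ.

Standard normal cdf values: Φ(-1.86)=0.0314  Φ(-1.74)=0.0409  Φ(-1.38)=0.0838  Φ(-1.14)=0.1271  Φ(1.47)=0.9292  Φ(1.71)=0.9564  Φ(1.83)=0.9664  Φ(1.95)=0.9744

Lower: z₀ + z₁ = 0.088 + (-1.645) = -1.557; 1 − a(z₀+z₁) = 1 − (0.040)(-1.557) = 1.0623; argument = 0.088 + (-1.557)/1.0623 = -1.3777 → -1.38.
α₁ = Φ(-1.38) = 0.0838; rank = round(200 × 0.0838) = 17; θ*₍17₎ = 38.2.
Upper: z₀ + z₂ = 1.733; 1 − a(z₀+z₂) = 0.9307; argument = 1.9501 → 1.95; α₂ = 0.9744; rank = 195; θ*₍195₎ = 44.2.

(38.2, 44.2)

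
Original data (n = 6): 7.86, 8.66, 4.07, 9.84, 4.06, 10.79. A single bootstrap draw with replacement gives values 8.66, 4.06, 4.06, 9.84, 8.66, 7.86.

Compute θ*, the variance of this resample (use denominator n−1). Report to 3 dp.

Mean = 7.1900; sum of squared deviations = 31.3870
s² = 31.3870 / 5 = 6.2774

θ* = 6.277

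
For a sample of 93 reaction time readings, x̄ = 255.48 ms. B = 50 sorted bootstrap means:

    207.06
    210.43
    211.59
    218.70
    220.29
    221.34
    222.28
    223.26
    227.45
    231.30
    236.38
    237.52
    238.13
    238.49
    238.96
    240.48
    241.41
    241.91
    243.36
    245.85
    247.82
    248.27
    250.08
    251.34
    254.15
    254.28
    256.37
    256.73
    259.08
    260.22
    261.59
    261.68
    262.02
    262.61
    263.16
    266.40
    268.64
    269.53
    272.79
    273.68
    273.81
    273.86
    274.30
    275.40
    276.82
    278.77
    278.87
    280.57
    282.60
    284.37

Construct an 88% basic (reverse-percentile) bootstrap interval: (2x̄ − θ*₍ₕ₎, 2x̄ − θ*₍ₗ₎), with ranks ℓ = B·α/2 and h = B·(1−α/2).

Percentile endpoints at ranks 3 and 47: θ*₍3₎ = 211.59, θ*₍47₎ = 278.87.
Basic interval reflects these around x̄:
  lower = 2 × 255.48 − 278.87 = 232.09
  upper = 2 × 255.48 − 211.59 = 299.37

(232.09, 299.37)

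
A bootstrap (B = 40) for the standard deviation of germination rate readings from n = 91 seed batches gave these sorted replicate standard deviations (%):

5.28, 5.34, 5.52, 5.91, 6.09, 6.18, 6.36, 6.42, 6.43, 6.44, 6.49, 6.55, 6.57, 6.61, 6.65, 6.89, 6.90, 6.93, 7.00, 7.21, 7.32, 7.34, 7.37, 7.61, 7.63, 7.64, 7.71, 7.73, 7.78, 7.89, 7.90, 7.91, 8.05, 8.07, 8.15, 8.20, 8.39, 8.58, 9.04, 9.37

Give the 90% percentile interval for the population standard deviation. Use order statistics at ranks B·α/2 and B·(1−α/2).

(5.34, 8.58)

α = 0.10; lower rank = 40 × 0.050 = 2; upper rank = 40 × 0.950 = 38.
The 2nd smallest replicate is 5.34; the 38th is 8.58.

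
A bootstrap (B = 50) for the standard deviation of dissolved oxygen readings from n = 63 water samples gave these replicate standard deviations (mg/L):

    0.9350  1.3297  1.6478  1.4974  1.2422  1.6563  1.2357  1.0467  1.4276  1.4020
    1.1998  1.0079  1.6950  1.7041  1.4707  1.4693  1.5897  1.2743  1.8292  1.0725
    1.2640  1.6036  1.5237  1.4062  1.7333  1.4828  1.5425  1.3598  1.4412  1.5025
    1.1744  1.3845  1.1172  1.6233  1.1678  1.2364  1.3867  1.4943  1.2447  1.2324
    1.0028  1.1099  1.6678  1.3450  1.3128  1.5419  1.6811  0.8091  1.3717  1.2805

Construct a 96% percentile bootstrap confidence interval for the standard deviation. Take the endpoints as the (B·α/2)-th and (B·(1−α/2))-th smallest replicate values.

Sorted replicates: 0.8091, 0.9350, 1.0028, 1.0079, 1.0467, 1.0725, 1.1099, 1.1172, 1.1678, 1.1744, 1.1998, 1.2324, 1.2357, 1.2364, 1.2422, 1.2447, 1.2640, 1.2743, 1.2805, 1.3128, 1.3297, 1.3450, 1.3598, 1.3717, 1.3845, 1.3867, 1.4020, 1.4062, 1.4276, 1.4412, 1.4693, 1.4707, 1.4828, 1.4943, 1.4974, 1.5025, 1.5237, 1.5419, 1.5425, 1.5897, 1.6036, 1.6233, 1.6478, 1.6563, 1.6678, 1.6811, 1.6950, 1.7041, 1.7333, 1.8292
α = 0.04; lower rank = 50 × 0.020 = 1; upper rank = 50 × 0.980 = 49.
The 1st smallest replicate is 0.8091; the 49th is 1.7333.

(0.8091, 1.7333)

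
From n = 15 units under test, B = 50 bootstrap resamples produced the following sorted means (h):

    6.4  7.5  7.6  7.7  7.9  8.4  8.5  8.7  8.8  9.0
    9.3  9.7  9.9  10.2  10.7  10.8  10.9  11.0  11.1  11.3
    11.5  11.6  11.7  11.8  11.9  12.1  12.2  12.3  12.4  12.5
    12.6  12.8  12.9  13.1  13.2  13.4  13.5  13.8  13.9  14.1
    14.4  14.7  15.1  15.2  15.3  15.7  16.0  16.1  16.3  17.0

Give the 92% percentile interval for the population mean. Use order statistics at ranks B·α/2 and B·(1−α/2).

(7.5, 16.1)

α = 0.08; lower rank = 50 × 0.040 = 2; upper rank = 50 × 0.960 = 48.
The 2nd smallest replicate is 7.5; the 48th is 16.1.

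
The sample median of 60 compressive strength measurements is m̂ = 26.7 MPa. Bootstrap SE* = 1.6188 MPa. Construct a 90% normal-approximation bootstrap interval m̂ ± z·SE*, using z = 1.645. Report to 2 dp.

Margin = 1.645 × 1.6188 = 2.663
Interval: 26.7 ± 2.663

(24.04, 29.36)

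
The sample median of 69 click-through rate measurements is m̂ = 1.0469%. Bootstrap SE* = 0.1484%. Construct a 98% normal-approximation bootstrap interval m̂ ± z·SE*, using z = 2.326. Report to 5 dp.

Margin = 2.326 × 0.1484 = 0.345178
Interval: 1.0469 ± 0.345178

(0.70172, 1.39208)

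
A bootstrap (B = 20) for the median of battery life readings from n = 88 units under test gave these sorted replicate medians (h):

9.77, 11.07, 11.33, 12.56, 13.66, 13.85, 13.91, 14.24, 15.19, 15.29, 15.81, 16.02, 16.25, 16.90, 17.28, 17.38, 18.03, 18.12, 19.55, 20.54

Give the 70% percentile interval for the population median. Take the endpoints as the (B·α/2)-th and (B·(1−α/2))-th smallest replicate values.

(11.33, 18.03)

α = 0.30; lower rank = 20 × 0.150 = 3; upper rank = 20 × 0.850 = 17.
The 3rd smallest replicate is 11.33; the 17th is 18.03.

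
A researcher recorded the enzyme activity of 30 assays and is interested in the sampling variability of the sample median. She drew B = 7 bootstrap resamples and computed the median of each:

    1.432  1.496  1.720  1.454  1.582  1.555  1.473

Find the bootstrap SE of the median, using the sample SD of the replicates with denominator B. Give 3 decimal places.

SE* = 0.092

Bootstrap SE is the standard deviation of the 7 replicate medians.
Mean of replicates: (1.432 + 1.496 + 1.720 + 1.454 + 1.582 + 1.555 + 1.473) / 7 = 10.7120 / 7 = 1.5303
Sum of squared deviations: (−0.0983)² + (−0.0343)² + (+0.1897)² + (−0.0763)² + (+0.0517)² + (+0.0247)² + (−0.0573)² = 0.0592
Variance = 0.0592 / 7 = 0.0085
SE* = √0.0085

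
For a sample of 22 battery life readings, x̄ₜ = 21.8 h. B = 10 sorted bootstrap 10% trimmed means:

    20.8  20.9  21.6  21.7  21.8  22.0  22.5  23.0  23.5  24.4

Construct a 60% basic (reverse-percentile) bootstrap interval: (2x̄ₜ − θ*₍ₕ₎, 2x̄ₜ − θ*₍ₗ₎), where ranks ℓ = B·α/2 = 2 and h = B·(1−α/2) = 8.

(20.6, 22.7)

Percentile endpoints at ranks 2 and 8: θ*₍2₎ = 20.9, θ*₍8₎ = 23.0.
Basic interval reflects these around x̄ₜ:
  lower = 2 × 21.8 − 23.0 = 20.6
  upper = 2 × 21.8 − 20.9 = 22.7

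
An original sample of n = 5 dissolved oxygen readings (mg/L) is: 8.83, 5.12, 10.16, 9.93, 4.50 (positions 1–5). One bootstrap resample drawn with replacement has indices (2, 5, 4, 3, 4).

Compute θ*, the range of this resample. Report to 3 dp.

Resample values: 5.12, 4.50, 9.93, 10.16, 9.93.
Range = 10.16 − 4.50 = 5.660

θ* = 5.660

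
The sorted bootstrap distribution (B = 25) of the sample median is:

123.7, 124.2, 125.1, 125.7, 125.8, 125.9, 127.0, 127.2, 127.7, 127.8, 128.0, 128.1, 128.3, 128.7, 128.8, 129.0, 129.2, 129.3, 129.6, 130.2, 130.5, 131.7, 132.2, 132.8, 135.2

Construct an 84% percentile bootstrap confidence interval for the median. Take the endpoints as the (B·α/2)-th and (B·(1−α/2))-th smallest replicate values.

α = 0.16; lower rank = 25 × 0.080 = 2; upper rank = 25 × 0.920 = 23.
The 2nd smallest replicate is 124.2; the 23rd is 132.2.

(124.2, 132.2)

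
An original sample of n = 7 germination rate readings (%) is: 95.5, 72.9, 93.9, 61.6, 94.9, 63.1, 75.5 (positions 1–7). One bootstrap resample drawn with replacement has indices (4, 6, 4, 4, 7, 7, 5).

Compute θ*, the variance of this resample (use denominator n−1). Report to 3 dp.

θ* = 156.290

Resample values: 61.6, 63.1, 61.6, 61.6, 75.5, 75.5, 94.9.
Mean = 70.5429; sum of squared deviations = 937.7371
s² = 937.7371 / 6 = 156.2895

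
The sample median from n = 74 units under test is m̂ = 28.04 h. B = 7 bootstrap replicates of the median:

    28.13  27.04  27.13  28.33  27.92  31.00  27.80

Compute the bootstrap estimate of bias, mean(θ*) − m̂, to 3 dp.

mean(θ*) = (28.13 + 27.04 + 27.13 + 28.33 + 27.92 + 31.00 + 27.80) / 7 = 28.1929
bias = 28.1929 − 28.04

bias = +0.153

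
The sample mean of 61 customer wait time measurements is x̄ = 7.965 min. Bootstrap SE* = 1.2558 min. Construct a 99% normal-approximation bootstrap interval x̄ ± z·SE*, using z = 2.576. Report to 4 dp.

Margin = 2.576 × 1.2558 = 3.23494
Interval: 7.965 ± 3.23494

(4.7301, 11.1999)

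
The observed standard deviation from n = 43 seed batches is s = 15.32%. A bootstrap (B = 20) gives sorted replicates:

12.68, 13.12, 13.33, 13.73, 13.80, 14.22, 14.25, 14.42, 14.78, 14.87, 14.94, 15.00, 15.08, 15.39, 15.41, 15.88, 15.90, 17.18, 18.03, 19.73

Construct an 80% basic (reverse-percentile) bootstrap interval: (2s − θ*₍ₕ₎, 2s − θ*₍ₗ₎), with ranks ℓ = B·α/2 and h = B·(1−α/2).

(13.46, 17.52)

Percentile endpoints at ranks 2 and 18: θ*₍2₎ = 13.12, θ*₍18₎ = 17.18.
Basic interval reflects these around s:
  lower = 2 × 15.32 − 17.18 = 13.46
  upper = 2 × 15.32 − 13.12 = 17.52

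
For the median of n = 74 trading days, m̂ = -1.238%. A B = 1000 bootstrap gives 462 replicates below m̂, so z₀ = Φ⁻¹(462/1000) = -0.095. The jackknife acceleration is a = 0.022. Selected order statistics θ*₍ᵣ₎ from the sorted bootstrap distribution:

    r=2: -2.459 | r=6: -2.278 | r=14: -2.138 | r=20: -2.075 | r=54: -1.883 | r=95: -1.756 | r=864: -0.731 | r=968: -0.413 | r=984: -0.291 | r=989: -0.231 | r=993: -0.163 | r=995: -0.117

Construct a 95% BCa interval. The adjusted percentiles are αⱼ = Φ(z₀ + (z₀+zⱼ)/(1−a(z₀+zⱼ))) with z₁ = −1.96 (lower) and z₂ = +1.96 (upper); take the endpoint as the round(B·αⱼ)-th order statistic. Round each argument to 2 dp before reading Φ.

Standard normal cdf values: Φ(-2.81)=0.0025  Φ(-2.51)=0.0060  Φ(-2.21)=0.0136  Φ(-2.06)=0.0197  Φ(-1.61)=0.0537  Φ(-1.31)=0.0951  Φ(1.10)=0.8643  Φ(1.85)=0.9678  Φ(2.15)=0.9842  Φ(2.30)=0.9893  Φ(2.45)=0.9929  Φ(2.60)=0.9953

Lower: z₀ + z₁ = -0.095 + (-1.960) = -2.055; 1 − a(z₀+z₁) = 1 − (0.022)(-2.055) = 1.0452; argument = -0.095 + (-2.055)/1.0452 = -2.0611 → -2.06.
α₁ = Φ(-2.06) = 0.0197; rank = round(1000 × 0.0197) = 20; θ*₍20₎ = -2.075.
Upper: z₀ + z₂ = 1.865; 1 − a(z₀+z₂) = 0.9590; argument = 1.8498 → 1.85; α₂ = 0.9678; rank = 968; θ*₍968₎ = -0.413.

(-2.075, -0.413)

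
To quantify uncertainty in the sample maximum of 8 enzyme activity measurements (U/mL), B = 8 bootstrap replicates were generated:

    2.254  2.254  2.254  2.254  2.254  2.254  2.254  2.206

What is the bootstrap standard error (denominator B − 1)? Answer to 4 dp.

SE* = 0.0170

Bootstrap SE is the standard deviation of the 8 replicate maximums.
Mean of replicates: (2.254 + 2.254 + 2.254 + 2.254 + 2.254 + 2.254 + 2.254 + 2.206) / 8 = 17.98400 / 8 = 2.24800
Sum of squared deviations: (+0.00600)² + (+0.00600)² + (+0.00600)² + (+0.00600)² + (+0.00600)² + (+0.00600)² + (+0.00600)² + (−0.04200)² = 0.00202
Variance = 0.00202 / 7 = 0.00029
SE* = √0.00029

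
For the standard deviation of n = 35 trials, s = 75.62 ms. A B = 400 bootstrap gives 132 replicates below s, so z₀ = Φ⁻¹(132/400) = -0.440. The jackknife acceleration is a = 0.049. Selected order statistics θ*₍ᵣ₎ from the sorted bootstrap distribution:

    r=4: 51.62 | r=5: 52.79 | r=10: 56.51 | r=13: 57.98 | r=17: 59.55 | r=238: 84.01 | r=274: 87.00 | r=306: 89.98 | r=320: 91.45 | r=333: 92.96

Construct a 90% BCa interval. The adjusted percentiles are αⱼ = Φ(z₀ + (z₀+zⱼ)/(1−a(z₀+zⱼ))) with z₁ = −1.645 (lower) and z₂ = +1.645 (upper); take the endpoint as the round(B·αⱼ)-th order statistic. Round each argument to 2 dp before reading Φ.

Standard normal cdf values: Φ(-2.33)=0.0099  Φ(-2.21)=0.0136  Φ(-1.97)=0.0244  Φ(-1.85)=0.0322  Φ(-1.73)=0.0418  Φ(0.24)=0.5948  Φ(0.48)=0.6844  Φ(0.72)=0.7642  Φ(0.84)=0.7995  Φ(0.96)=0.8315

Lower: z₀ + z₁ = -0.440 + (-1.645) = -2.085; 1 − a(z₀+z₁) = 1 − (0.049)(-2.085) = 1.1022; argument = -0.440 + (-2.085)/1.1022 = -2.3317 → -2.33.
α₁ = Φ(-2.33) = 0.0099; rank = round(400 × 0.0099) = 4; θ*₍4₎ = 51.62.
Upper: z₀ + z₂ = 1.205; 1 − a(z₀+z₂) = 0.9410; argument = 0.8406 → 0.84; α₂ = 0.7995; rank = 320; θ*₍320₎ = 91.45.

(51.62, 91.45)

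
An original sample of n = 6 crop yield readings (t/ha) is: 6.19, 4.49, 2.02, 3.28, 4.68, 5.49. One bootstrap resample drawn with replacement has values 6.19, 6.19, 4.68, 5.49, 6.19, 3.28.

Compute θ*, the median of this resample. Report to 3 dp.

θ* = 5.840

Sorted: 3.28, 4.68, 5.49, 6.19, 6.19, 6.19
Median = average of the two middle values = 5.840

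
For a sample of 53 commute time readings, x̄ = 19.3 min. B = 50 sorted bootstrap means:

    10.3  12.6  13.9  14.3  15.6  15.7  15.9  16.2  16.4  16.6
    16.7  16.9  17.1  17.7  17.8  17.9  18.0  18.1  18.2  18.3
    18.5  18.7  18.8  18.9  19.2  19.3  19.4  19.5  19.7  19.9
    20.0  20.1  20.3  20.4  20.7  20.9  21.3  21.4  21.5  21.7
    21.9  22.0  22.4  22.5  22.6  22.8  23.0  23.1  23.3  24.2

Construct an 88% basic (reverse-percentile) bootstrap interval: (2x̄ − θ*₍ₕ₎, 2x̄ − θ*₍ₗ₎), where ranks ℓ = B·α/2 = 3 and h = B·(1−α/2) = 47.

(15.6, 24.7)

Percentile endpoints at ranks 3 and 47: θ*₍3₎ = 13.9, θ*₍47₎ = 23.0.
Basic interval reflects these around x̄:
  lower = 2 × 19.3 − 23.0 = 15.6
  upper = 2 × 19.3 − 13.9 = 24.7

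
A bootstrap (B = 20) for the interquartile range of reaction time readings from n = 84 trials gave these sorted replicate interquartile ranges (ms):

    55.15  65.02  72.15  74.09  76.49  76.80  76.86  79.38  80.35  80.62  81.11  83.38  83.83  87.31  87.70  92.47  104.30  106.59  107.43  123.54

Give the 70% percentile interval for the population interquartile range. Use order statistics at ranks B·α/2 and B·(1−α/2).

(72.15, 104.30)

α = 0.30; lower rank = 20 × 0.150 = 3; upper rank = 20 × 0.850 = 17.
The 3rd smallest replicate is 72.15; the 17th is 104.30.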